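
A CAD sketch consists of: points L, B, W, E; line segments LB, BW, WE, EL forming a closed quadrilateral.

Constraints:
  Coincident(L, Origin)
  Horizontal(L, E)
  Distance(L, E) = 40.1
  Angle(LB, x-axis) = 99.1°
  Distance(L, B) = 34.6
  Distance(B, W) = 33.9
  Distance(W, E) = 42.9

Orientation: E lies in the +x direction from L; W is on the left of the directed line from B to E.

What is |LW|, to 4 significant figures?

49.55

Checks: |BW| = 33.90 ✓; |WE| = 42.90 ✓.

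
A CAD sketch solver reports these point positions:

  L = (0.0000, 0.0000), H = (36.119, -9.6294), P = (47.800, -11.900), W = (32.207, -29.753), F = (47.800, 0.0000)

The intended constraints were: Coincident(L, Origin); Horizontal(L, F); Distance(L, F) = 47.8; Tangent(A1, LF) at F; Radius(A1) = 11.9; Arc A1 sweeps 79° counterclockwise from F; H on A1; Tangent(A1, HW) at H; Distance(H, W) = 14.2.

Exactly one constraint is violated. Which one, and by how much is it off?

Distance(H, W) = 14.2 — off by 6.30.

L = (0.00, 0.00) ✓; L.y = 0.00, F.y = 0.00 ✓; |LF| = 47.80 ✓; ∠(PF, FL) = 90.00° ✓; |PF| = 11.90 ✓; bearing(P→H) − bearing(P→F) = 79.00° ✓; |PH| = 11.90 ✓; ∠(PH, HW) = 90.00° ✓; |HW| = 20.50 ✗.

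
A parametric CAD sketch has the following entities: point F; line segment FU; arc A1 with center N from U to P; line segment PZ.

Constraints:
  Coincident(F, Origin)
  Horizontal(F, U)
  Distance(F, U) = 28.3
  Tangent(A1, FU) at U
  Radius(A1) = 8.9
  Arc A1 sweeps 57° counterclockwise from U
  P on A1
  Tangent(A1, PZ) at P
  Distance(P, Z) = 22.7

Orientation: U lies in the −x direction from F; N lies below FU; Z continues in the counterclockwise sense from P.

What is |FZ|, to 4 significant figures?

53.38

F is at the origin; FU is horizontal with |FU| = 28.3 and U on the −x side, so U = (-28.30, 0.000). Since A1 is tangent to FU there, NU ⟂ FU, so N = U + (0, -8.9) = (-28.30, -8.900). On A1, U sits at bearing 90° from N; a 57° counterclockwise sweep puts P at bearing 147°, so P = N + 8.9·(cos 147°, sin 147°) = (-35.76, -4.053). Since A1 is tangent to PZ there, NP ⟂ PZ, so PZ runs along (−sin 147°, cos 147°); with |PZ| = 22.7, Z = (-48.13, -23.09). Then |FZ| = |Z − F| = 53.38.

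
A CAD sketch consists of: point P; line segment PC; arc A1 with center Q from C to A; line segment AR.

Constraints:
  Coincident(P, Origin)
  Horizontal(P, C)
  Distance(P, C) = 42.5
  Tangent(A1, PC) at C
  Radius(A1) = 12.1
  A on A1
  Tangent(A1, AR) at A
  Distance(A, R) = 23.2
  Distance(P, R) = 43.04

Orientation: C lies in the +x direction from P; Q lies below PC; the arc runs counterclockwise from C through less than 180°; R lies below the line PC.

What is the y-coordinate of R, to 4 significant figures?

-33.34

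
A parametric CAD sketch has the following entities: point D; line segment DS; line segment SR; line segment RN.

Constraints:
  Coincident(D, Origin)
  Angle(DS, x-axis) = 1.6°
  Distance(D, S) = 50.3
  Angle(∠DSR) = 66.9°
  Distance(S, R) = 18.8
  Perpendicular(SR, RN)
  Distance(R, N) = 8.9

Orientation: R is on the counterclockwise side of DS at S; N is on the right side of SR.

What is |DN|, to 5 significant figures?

55.175

∠DSR = 66.9°, so SR runs at 1.6° + (180° − 66.9°) = 114.70° from the x-axis; with |SR| = 18.8, R = S + 18.8·(cos 114.70°, sin 114.70°) = (42.424, 18.484). SR is perpendicular to RN; with |RN| = 8.9 on the right of SR, N = R + 8.9·(0.90851, 0.41787) = (50.510, 22.203). Then |DN| = |N − D| = 55.175.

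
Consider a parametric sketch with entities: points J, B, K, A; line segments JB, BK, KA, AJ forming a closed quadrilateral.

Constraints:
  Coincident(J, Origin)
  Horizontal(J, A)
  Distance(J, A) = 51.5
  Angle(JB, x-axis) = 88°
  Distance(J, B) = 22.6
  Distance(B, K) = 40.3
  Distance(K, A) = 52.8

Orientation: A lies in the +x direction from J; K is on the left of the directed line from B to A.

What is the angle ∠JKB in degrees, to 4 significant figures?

16.66°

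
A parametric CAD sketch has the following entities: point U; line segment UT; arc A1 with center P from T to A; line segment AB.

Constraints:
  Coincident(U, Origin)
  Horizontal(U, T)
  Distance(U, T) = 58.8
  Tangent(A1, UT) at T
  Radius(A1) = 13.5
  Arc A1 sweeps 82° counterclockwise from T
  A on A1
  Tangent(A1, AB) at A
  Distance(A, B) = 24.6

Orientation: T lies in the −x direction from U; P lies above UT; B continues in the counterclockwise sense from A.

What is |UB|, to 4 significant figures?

55.31

U is at the origin; U and T share the same y with |UT| = 58.8 and T on the −x side, so T = (-58.80, 0.000). Tangency of A1 to UT means the radius PT is perpendicular to UT, so P = T + (0, 13.5) = (-58.80, 13.50). On A1, T sits at bearing -90° from P; an 82° counterclockwise sweep puts A at bearing -8°, so A = P + 13.5·(cos -8°, sin -8°) = (-45.43, 11.62). A1 meets AB tangentially, so PA is at right angles to AB, so AB runs along (−sin -8°, cos -8°); with |AB| = 24.6, B = (-42.01, 35.98). Then |UB| = |B − U| = 55.31.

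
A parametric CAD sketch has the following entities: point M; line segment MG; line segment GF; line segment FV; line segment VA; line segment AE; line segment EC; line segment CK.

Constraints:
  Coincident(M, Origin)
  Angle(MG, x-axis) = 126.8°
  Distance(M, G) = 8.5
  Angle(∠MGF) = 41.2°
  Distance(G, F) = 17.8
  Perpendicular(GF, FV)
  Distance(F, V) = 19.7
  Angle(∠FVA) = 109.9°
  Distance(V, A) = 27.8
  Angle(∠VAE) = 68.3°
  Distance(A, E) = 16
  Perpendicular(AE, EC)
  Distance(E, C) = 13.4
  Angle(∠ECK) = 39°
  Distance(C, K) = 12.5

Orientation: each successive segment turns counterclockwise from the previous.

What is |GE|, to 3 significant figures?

15.3

M is at the origin; MG runs at 126.8° with length 8.5, so G = (-5.09, 6.81). ∠MGF = 41.2° gives GF at -94.4° from the x-axis; with |GF| = 17.8, F = (-6.46, -10.9). GF is perpendicular to FV, so FV runs at -4.40°; with |FV| = 19.7, V = (13.2, -12.5). ∠FVA = 109.9° gives VA at 65.7° from the x-axis; with |VA| = 27.8, A = (24.6, 12.9). ∠VAE = 68.3° gives AE at 177° from the x-axis; with |AE| = 16.0, E = (8.64, 13.6). Then |GE| = |E − G| = 15.3.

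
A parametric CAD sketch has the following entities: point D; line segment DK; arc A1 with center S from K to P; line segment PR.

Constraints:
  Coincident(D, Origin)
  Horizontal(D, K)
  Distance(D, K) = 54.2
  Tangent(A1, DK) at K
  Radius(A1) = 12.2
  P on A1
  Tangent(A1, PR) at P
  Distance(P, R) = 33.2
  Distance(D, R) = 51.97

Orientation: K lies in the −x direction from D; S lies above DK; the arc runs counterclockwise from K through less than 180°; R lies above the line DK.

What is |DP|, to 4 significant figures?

43.40

Checks: |SK| = 12.20 ✓; |SP| = 12.20 ✓; ∠(SP, PR) = 90.00° ✓; |PR| = 33.20 ✓; |DR| = 51.97 ✓.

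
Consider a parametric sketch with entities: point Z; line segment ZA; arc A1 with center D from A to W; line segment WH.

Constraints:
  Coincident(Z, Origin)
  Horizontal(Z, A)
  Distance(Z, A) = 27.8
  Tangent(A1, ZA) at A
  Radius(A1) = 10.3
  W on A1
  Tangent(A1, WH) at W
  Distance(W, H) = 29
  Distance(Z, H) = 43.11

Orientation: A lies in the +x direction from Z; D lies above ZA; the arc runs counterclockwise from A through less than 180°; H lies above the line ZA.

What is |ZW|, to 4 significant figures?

39.55

Z is at the origin; ZA is horizontal with |ZA| = 27.8 and A on the +x side, so A = (27.80, 0.000). Tangency of A1 to ZA means the radius DA is perpendicular to ZA, so D = A + (0, 10.3) = (27.80, 10.30). Since DW ⟂ WH (tangency), |DH| = √(10.3² + 29.0²) = 30.77 regardless of where W sits on A1. So H lies on both circle(Z, 43.11) and circle(D, 30.77); the above-ZA intersection is H = (17.62, 39.34). W is the foot of the tangent from H: W = (35.82, 16.76).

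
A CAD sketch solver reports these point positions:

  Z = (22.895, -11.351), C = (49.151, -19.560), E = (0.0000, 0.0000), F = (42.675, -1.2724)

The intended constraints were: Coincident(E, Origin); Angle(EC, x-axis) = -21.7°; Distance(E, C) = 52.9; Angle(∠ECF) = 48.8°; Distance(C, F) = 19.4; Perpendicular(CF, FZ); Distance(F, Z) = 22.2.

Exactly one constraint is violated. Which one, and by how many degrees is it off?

Perpendicular(CF, FZ) — off by 7.50°.

E = (0.00, 0.00) ✓; EC at -21.70° ✓; |EC| = 52.90 ✓; ∠ECF = 48.80° ✓; |CF| = 19.40 ✓; ∠(CF, FZ) = 97.50° ✗; |FZ| = 22.20 ✓.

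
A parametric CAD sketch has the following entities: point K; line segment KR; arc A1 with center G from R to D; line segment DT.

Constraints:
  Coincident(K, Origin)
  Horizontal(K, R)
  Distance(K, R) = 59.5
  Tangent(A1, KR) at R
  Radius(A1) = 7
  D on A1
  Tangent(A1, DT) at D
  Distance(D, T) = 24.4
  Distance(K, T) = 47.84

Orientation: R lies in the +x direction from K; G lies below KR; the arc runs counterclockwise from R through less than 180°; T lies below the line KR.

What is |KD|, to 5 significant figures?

53.577

K is at the origin; K and R share the same y with |KR| = 59.5 and R on the +x side, so R = (59.500, 0.0000). Tangency of A1 to KR means the radius GR is perpendicular to KR, so G = R + (0, -7) = (59.500, -7.0000). Since GD ⟂ DT (tangency), |GT| = √(7.0² + 24.4²) = 25.384 regardless of where D sits on A1. So T lies on both circle(K, 47.84) and circle(G, 25.384); the below-KR intersection is T = (41.099, -24.486). D is the foot of the tangent from T: D = (53.466, -3.4521).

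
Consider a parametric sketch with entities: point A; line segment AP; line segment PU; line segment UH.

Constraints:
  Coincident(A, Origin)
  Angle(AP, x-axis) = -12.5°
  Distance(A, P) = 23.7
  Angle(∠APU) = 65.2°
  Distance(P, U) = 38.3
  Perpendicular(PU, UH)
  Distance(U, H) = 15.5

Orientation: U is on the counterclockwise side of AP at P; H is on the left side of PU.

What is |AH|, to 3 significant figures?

29.0

A is at the origin; AP runs at -12.5° with length 23.7, so P = 23.7·(cos -12.5°, sin -12.5°) = (23.1, -5.13). ∠APU = 65.2°, so PU runs at -12.5° + (180° − 65.2°) = 102° from the x-axis; with |PU| = 38.3, U = P + 38.3·(cos 102°, sin 102°) = (15.0, 32.3). PU ⟂ UH; with |UH| = 15.5 on the left of PU, H = U + 15.5·(-0.977, -0.213) = (-0.165, 29.0). Then |AH| = |H − A| = 29.0.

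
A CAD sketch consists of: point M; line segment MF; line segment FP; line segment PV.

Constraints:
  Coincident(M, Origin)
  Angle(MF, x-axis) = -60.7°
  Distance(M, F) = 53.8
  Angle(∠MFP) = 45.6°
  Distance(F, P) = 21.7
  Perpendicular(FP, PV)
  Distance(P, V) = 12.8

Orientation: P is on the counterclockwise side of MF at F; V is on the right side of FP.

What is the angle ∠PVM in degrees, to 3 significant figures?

17.3°

M is at the origin; MF runs at -60.7° with length 53.8, so F = 53.8·(cos -60.7°, sin -60.7°) = (26.3, -46.9). ∠MFP = 45.6°, so FP runs at -60.7° + (180° − 45.6°) = 73.7° from the x-axis; with |FP| = 21.7, P = F + 21.7·(cos 73.7°, sin 73.7°) = (32.4, -26.1). FP is perpendicular to PV; with |PV| = 12.8 on the right of FP, V = P + 12.8·(0.960, -0.281) = (44.7, -29.7). Then cos ∠PVM = VP·VM / (|VP||VM|), giving 17.3°.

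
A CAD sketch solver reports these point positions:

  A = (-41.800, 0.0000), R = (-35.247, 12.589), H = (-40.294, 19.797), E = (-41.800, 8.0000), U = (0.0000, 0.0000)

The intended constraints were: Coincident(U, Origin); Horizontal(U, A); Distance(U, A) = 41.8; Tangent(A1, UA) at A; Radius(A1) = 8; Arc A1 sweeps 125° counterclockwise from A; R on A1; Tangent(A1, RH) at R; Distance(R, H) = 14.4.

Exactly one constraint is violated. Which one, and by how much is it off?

Distance(R, H) = 14.4 — off by 5.60.

U = (0.00, 0.00) ✓; U.y = 0.00, A.y = 0.00 ✓; |UA| = 41.80 ✓; ∠(EA, AU) = 90.00° ✓; |EA| = 8.000 ✓; bearing(E→R) − bearing(E→A) = 125.0° ✓; |ER| = 8.000 ✓; ∠(ER, RH) = 90.00° ✓; |RH| = 8.799 ✗.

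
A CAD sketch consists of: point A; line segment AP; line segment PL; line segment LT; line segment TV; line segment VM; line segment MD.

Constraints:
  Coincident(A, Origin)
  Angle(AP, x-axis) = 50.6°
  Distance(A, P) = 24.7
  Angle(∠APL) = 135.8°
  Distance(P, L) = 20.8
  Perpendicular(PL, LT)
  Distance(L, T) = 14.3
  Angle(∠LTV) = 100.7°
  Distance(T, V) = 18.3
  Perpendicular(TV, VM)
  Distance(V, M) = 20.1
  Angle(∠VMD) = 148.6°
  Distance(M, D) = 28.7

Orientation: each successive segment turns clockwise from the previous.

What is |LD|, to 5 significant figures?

31.130

A is at the origin; AP runs at 50.6° with length 24.7, so P = (15.678, 19.087). ∠APL = 135.8° gives PL at 6.4000° from the x-axis; with |PL| = 20.8, L = (36.348, 21.405). PL ⟂ LT, so LT runs at -83.600°; with |LT| = 14.3, T = (37.942, 7.1942). ∠LTV = 100.7° gives TV at -162.90° from the x-axis; with |TV| = 18.3, V = (20.451, 1.8133). TV ⟂ VM, so VM runs at 107.10°; with |VM| = 20.1, M = (14.541, 21.025). ∠VMD = 148.6° gives MD at 75.700° from the x-axis; with |MD| = 28.7, D = (21.630, 48.835). Then |LD| = |D − L| = 31.130.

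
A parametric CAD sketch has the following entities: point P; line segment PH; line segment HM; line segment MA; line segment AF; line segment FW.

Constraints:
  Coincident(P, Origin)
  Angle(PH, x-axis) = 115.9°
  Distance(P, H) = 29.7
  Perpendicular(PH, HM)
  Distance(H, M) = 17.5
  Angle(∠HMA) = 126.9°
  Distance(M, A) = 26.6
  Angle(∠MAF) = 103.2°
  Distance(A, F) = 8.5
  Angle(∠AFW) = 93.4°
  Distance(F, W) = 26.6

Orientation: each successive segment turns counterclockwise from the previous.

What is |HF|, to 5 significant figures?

39.465

∠HMA = 126.9° gives MA at -101.00° from the x-axis; with |MA| = 26.6, A = (-33.791, -7.0384). ∠MAF = 103.2° gives AF at -24.200° from the x-axis; with |AF| = 8.5, F = (-26.038, -10.523). Then |HF| = |F − H| = 39.465.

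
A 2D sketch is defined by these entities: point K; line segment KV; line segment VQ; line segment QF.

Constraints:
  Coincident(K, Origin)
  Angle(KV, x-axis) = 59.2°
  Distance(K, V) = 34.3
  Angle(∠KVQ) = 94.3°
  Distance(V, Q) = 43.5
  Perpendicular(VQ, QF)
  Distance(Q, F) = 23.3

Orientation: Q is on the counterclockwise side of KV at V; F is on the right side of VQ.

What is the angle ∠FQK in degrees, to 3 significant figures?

127°

∠KVQ = 94.3°, so VQ runs at 59.2° + (180° − 94.3°) = 145° from the x-axis; with |VQ| = 43.5, Q = V + 43.5·(cos 145°, sin 145°) = (-18.0, 54.5). The perpendicularity gives QF at right angles to VQ; with |QF| = 23.3 on the right of VQ, F = Q + 23.3·(0.575, 0.818) = (-4.63, 73.5). Then cos ∠FQK = QF·QK / (|QF||QK|), giving 127°.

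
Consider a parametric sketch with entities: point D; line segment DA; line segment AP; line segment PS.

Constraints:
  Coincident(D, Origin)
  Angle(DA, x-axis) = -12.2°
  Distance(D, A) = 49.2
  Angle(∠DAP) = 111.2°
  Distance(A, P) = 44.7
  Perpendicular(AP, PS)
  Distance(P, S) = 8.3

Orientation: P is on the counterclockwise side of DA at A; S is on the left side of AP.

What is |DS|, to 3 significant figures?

72.9

∠DAP = 111.2°, so AP runs at -12.2° + (180° − 111.2°) = 56.6° from the x-axis; with |AP| = 44.7, P = A + 44.7·(cos 56.6°, sin 56.6°) = (72.7, 26.9). AP is perpendicular to PS; with |PS| = 8.3 on the left of AP, S = P + 8.3·(-0.835, 0.550) = (65.8, 31.5). Then |DS| = |S − D| = 72.9.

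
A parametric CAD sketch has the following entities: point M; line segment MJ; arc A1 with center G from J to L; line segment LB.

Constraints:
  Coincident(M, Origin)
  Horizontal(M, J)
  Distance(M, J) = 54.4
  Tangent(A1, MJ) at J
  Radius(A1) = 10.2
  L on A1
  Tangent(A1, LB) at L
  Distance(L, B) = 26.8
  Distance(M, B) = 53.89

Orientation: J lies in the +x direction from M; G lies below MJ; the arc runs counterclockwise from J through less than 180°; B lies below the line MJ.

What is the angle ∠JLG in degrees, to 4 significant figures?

48.90°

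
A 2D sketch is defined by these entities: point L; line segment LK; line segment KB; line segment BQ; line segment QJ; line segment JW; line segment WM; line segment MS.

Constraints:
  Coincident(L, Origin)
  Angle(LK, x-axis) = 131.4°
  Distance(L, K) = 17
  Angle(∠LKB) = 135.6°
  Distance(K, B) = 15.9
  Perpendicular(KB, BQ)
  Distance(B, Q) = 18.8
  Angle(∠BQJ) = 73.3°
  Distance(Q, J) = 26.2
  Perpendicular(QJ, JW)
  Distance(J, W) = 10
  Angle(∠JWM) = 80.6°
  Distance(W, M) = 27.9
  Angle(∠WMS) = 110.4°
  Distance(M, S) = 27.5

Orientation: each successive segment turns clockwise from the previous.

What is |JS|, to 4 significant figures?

39.22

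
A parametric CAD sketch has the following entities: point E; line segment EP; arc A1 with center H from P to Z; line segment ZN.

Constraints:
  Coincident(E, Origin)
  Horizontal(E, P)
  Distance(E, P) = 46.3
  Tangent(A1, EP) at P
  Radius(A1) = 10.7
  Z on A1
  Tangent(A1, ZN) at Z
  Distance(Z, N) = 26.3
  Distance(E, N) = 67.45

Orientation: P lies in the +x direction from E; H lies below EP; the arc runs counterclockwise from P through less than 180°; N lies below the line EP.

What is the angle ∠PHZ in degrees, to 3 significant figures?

133°

E is at the origin; EP is horizontal with |EP| = 46.3 and P on the +x side, so P = (46.3, 0.00). Since A1 is tangent to EP there, HP ⟂ EP, so H = P + (0, -10.7) = (46.3, -10.7). Since HZ ⟂ ZN (tangency), |HN| = √(10.7² + 26.3²) = 28.4 regardless of where Z sits on A1. So N lies on both circle(E, 67.45) and circle(H, 28.4); the below-EP intersection is N = (56.2, -37.3). Z is the foot of the tangent from N: Z = (38.4, -17.9).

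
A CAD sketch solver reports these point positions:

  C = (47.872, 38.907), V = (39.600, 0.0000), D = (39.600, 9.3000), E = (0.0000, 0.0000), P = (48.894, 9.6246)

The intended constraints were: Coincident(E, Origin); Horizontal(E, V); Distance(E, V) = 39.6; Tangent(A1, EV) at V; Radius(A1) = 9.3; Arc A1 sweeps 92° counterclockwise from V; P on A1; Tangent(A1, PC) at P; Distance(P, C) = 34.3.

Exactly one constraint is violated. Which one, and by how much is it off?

Distance(P, C) = 34.3 — off by 5.00.

E = (0.00, 0.00) ✓; E.y = 0.00, V.y = 0.00 ✓; |EV| = 39.60 ✓; ∠(DV, VE) = 90.00° ✓; |DV| = 9.300 ✓; bearing(D→P) − bearing(D→V) = 92.00° ✓; |DP| = 9.300 ✓; ∠(DP, PC) = 90.00° ✓; |PC| = 29.30 ✗.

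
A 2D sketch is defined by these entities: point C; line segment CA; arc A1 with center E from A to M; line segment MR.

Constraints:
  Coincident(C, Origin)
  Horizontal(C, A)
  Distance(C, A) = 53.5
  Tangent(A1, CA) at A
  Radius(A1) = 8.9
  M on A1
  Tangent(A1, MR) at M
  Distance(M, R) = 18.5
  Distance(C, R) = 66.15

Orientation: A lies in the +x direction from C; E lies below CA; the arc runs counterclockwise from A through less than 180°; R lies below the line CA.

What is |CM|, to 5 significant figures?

49.359

C is at the origin; CA is horizontal with |CA| = 53.5 and A on the +x side, so A = (53.500, 0.0000). Since A1 is tangent to CA there, EA ⟂ CA, so E = A + (0, -8.9) = (53.500, -8.9000). Since EM ⟂ MR (tangency), |ER| = √(8.9² + 18.5²) = 20.529 regardless of where M sits on A1. So R lies on both circle(C, 66.15) and circle(E, 20.529); the below-CA intersection is R = (59.711, -28.467). M is the foot of the tangent from R: M = (47.023, -15.004).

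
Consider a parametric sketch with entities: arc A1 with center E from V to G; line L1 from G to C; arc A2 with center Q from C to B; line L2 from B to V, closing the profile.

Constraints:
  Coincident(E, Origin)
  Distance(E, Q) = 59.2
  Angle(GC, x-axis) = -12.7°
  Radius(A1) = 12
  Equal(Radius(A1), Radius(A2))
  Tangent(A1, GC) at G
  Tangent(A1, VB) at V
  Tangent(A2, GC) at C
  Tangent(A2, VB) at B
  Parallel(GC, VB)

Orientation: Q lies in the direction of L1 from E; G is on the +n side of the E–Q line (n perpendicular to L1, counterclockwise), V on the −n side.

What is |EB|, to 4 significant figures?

60.40

The slot axis is L1's direction at -12.7°, so u = (cos -12.7°, sin -12.7°) = (0.9755, -0.2198) and n = (−sin -12.7°, cos -12.7°) = (0.2198, 0.9755). E is at the origin and Q lies 59.2 along u from E, so Q = 59.2·u = (57.75, -13.01). Tangency of A1 to both parallel lines with radius 12.0 puts G and V at E ± 12.0·n: G = (2.638, 11.71), V = (-2.638, -11.71). Equal radii place C and B the same way about Q: C = Q + 12.0·n = (60.39, -1.308), B = Q − 12.0·n = (55.11, -24.72). Then |EB| = |B − E| = 60.40.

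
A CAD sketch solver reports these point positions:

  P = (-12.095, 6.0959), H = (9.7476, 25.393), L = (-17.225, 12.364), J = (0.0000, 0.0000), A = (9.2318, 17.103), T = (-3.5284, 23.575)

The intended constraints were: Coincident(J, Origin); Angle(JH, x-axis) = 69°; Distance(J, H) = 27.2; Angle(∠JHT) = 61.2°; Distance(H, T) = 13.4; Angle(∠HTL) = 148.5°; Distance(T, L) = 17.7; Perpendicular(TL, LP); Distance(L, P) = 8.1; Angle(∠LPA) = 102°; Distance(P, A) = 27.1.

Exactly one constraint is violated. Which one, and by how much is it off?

Distance(P, A) = 27.1 — off by 3.10.

J = (0.00, 0.00) ✓; JH at 69.00° ✓; |JH| = 27.20 ✓; ∠JHT = 61.20° ✓; |HT| = 13.40 ✓; ∠HTL = 148.5° ✓; |TL| = 17.70 ✓; ∠(TL, LP) = 90.00° ✓; |LP| = 8.100 ✓; ∠LPA = 102.0° ✓; |PA| = 24.00 ✗.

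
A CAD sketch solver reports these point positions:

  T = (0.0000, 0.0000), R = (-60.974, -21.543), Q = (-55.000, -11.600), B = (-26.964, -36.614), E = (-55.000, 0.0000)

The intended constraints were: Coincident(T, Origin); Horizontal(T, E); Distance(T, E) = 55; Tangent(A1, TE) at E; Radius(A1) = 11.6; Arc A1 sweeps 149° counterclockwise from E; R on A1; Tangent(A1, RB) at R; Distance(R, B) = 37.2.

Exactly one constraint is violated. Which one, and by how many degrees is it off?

Tangent(A1, RB) at R — off by 7.10°.

T = (0.00, 0.00) ✓; T.y = 0.00, E.y = 0.00 ✓; |TE| = 55.00 ✓; ∠(QE, ET) = 90.00° ✓; |QE| = 11.60 ✓; bearing(Q→R) − bearing(Q→E) = 149.0° ✓; |QR| = 11.60 ✓; ∠(QR, RB) = 82.90° ✗; |RB| = 37.20 ✓.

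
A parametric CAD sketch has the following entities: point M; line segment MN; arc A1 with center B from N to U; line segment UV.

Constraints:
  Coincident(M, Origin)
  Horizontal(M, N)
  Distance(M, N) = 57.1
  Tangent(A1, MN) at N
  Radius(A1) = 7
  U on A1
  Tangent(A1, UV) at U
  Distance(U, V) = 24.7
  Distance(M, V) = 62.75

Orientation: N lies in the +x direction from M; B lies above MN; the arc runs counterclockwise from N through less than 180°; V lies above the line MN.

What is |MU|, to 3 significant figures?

64.3

Checks: |BU| = 7.000 ✓; ∠(BU, UV) = 90.00° ✓; |UV| = 24.70 ✓; |MV| = 62.75 ✓.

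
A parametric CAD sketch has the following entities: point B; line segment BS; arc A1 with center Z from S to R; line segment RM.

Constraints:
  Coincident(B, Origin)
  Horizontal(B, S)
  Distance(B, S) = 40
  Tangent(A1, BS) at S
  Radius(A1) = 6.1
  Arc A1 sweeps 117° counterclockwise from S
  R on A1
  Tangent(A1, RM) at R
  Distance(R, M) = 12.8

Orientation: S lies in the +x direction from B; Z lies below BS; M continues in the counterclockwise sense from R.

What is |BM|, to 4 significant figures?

45.18

B is at the origin; BS is horizontal with |BS| = 40.0 and S on the +x side, so S = (40.00, 0.000). Since A1 is tangent to BS there, ZS ⟂ BS, so Z = S + (0, -6.1) = (40.00, -6.100). On A1, S sits at bearing 90° from Z; a 117° counterclockwise sweep puts R at bearing 207°, so R = Z + 6.1·(cos 207°, sin 207°) = (34.56, -8.869). A1 meets RM tangentially, so ZR is at right angles to RM, so RM runs along (−sin 207°, cos 207°); with |RM| = 12.8, M = (40.38, -20.27). Then |BM| = |M − B| = 45.18.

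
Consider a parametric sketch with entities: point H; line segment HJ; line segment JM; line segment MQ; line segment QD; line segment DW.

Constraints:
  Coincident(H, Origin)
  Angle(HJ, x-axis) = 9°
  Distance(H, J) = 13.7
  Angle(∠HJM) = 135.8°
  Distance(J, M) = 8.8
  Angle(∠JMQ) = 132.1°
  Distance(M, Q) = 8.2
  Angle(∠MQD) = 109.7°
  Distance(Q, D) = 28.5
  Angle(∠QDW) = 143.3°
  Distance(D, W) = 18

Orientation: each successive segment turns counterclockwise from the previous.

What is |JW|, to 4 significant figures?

41.80

H is at the origin; HJ runs at 9.0° with length 13.7, so J = (13.53, 2.143). ∠HJM = 135.8° gives JM at 53.20° from the x-axis; with |JM| = 8.8, M = (18.80, 9.190). ∠JMQ = 132.1° gives MQ at 101.1° from the x-axis; with |MQ| = 8.2, Q = (17.22, 17.24). ∠MQD = 109.7° gives QD at 171.4° from the x-axis; with |QD| = 28.5, D = (-10.96, 21.50). ∠QDW = 143.3° gives DW at -151.9° from the x-axis; with |DW| = 18.0, W = (-26.83, 13.02). Then |JW| = |W − J| = 41.80.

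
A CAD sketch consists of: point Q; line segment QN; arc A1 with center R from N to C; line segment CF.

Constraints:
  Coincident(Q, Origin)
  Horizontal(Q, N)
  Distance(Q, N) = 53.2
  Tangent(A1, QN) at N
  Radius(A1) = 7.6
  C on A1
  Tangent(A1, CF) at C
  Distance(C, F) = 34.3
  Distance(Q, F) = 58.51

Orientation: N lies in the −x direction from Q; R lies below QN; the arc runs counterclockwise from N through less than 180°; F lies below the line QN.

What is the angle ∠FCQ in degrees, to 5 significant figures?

69.659°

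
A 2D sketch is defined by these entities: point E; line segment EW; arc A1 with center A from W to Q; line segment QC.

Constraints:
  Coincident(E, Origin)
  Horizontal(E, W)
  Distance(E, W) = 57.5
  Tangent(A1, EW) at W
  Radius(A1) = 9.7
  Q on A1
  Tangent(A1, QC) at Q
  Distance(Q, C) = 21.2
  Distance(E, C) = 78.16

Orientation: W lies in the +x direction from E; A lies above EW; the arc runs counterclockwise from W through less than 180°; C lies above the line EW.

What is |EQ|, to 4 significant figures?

67.02

E is at the origin; EW is horizontal with |EW| = 57.5 and W on the +x side, so W = (57.50, 0.000). The tangent condition forces AW to be normal to EW, so A = W + (0, 9.7) = (57.50, 9.700). Since AQ ⟂ QC (tangency), |AC| = √(9.7² + 21.2²) = 23.31 regardless of where Q sits on A1. So C lies on both circle(E, 78.16) and circle(A, 23.31); the above-EW intersection is C = (73.46, 26.69). Q is the foot of the tangent from C: Q = (66.69, 6.603).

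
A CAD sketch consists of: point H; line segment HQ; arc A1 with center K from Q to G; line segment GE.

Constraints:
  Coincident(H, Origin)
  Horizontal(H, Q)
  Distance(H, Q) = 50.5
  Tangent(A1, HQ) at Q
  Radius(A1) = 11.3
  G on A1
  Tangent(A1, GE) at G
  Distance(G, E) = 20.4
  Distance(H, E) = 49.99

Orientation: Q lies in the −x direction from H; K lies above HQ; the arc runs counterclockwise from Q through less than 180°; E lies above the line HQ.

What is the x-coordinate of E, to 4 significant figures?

-38.83

Checks: |KG| = 11.30 ✓; ∠(KG, GE) = 90.00° ✓; |GE| = 20.40 ✓; |HE| = 49.99 ✓.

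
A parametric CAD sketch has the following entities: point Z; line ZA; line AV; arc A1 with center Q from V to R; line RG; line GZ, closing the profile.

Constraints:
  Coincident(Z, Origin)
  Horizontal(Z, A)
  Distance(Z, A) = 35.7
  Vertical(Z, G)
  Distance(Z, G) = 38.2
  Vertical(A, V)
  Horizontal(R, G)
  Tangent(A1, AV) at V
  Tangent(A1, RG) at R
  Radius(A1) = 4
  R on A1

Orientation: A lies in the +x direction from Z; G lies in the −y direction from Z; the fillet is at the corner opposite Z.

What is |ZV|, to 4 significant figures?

49.44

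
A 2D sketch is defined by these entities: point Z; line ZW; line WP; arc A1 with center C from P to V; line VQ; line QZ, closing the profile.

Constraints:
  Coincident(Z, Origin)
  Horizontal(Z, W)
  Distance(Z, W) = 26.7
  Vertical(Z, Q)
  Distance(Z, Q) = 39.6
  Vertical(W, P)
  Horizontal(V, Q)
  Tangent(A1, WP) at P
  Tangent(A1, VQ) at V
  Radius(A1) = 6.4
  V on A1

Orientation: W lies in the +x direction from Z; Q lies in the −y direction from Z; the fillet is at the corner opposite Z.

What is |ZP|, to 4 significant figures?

42.60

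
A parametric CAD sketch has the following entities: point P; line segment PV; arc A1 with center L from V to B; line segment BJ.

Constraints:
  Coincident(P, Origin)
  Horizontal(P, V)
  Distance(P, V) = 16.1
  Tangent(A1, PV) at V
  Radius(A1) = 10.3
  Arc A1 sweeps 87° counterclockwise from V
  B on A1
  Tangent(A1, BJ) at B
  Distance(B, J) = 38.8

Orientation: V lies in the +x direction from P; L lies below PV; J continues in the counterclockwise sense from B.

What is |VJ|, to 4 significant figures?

50.05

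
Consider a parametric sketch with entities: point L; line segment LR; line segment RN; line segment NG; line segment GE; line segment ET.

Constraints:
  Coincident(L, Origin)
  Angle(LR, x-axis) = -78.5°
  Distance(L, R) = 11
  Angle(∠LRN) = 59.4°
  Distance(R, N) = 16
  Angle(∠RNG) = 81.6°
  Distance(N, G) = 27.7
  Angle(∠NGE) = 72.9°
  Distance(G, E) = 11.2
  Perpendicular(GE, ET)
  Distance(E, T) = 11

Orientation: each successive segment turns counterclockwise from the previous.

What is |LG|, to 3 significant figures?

19.0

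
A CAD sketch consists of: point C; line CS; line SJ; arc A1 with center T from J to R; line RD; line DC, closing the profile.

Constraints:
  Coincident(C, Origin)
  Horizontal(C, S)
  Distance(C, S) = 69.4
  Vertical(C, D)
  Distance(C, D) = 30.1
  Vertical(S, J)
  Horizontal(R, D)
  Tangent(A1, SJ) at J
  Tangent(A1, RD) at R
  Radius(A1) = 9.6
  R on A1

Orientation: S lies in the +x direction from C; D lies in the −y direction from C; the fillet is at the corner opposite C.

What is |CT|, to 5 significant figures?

63.216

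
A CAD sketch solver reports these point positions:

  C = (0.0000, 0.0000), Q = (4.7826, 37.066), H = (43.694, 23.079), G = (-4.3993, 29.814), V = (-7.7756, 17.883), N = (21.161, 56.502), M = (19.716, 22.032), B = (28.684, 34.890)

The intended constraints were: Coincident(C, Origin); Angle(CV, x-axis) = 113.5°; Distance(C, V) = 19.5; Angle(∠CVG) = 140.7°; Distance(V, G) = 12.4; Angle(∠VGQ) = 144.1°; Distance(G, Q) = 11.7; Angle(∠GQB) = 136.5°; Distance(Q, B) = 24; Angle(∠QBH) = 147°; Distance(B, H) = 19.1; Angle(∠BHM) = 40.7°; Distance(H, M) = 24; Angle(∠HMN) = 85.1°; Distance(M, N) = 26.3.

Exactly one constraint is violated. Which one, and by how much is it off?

Distance(M, N) = 26.3 — off by 8.20.

C = (0.00, 0.00) ✓; CV at 113.5° ✓; |CV| = 19.50 ✓; ∠CVG = 140.7° ✓; |VG| = 12.40 ✓; ∠VGQ = 144.1° ✓; |GQ| = 11.70 ✓; ∠GQB = 136.5° ✓; |QB| = 24.00 ✓; ∠QBH = 147.0° ✓; |BH| = 19.10 ✓; ∠BHM = 40.70° ✓; |HM| = 24.00 ✓; ∠HMN = 85.10° ✓; |MN| = 34.50 ✗.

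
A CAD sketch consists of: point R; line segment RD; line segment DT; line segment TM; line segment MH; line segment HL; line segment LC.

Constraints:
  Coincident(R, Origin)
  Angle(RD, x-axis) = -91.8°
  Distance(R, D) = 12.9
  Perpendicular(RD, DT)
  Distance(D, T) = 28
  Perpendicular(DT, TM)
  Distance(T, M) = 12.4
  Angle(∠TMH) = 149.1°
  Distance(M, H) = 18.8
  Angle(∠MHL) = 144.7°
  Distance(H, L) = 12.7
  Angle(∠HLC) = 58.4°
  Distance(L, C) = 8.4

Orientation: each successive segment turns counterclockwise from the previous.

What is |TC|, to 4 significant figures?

32.36

∠MHL = 144.7° gives HL at 154.4° from the x-axis; with |HL| = 12.7, L = (7.374, 20.54). ∠HLC = 58.4° gives LC at -84.00° from the x-axis; with |LC| = 8.4, C = (8.252, 12.18). Then |TC| = |C − T| = 32.36.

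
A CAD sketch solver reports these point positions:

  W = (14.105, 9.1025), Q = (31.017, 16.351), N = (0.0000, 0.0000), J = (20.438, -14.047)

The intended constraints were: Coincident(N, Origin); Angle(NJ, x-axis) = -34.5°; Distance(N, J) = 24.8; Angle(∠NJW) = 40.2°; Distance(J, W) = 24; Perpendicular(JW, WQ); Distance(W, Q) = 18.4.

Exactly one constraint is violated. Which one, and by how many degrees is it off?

Perpendicular(JW, WQ) — off by 7.90°.

N = (0.00, 0.00) ✓; NJ at -34.50° ✓; |NJ| = 24.80 ✓; ∠NJW = 40.20° ✓; |JW| = 24.00 ✓; ∠(JW, WQ) = 82.10° ✗; |WQ| = 18.40 ✓.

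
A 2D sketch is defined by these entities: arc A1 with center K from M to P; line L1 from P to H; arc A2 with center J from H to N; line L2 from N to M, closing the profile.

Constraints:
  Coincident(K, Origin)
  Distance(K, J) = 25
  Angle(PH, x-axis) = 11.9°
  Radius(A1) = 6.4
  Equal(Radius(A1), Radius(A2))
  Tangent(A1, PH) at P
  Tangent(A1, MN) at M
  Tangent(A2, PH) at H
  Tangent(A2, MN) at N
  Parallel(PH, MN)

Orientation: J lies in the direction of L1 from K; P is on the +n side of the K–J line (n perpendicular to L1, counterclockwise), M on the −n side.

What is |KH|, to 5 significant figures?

25.806

The slot axis is L1's direction at 11.9°, so u = (cos 11.9°, sin 11.9°) = (0.97851, 0.20620) and n = (−sin 11.9°, cos 11.9°) = (-0.20620, 0.97851). K is at the origin and J lies 25.0 along u from K, so J = 25.0·u = (24.463, 5.1551). Tangency of A1 to both parallel lines with radius 6.4 puts P and M at K ± 6.4·n: P = (-1.3197, 6.2625), M = (1.3197, -6.2625). Equal radii place H and N the same way about J: H = J + 6.4·n = (23.143, 11.418), N = J − 6.4·n = (25.782, -1.1074). Then |KH| = |H − K| = 25.806.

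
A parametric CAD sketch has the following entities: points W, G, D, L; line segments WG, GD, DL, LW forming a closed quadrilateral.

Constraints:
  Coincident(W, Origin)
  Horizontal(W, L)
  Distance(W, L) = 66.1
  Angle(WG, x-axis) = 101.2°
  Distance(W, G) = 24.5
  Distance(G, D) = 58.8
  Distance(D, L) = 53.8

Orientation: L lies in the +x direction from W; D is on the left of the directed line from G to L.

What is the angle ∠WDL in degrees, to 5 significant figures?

63.322°

Checks: |WL| = 66.10 ✓; |WG| = 24.50 ✓; |GD| = 58.80 ✓; |DL| = 53.80 ✓.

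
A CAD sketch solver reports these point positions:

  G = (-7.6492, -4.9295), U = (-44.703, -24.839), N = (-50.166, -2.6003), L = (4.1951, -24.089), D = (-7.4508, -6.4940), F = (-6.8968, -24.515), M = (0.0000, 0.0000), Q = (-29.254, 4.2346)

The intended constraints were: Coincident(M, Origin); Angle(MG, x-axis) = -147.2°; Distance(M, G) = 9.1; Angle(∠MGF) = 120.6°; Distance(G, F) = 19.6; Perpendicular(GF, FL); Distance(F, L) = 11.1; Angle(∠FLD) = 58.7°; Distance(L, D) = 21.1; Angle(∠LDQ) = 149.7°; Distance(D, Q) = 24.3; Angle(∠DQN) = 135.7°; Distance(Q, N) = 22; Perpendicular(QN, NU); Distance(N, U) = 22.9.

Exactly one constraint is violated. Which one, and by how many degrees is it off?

Perpendicular(QN, NU) — off by 4.30°.

M = (0.00, 0.00) ✓; MG at -147.2° ✓; |MG| = 9.100 ✓; ∠MGF = 120.6° ✓; |GF| = 19.60 ✓; ∠(GF, FL) = 90.00° ✓; |FL| = 11.10 ✓; ∠FLD = 58.70° ✓; |LD| = 21.10 ✓; ∠LDQ = 149.7° ✓; |DQ| = 24.30 ✓; ∠DQN = 135.7° ✓; |QN| = 22.00 ✓; ∠(QN, NU) = 85.70° ✗; |NU| = 22.90 ✓.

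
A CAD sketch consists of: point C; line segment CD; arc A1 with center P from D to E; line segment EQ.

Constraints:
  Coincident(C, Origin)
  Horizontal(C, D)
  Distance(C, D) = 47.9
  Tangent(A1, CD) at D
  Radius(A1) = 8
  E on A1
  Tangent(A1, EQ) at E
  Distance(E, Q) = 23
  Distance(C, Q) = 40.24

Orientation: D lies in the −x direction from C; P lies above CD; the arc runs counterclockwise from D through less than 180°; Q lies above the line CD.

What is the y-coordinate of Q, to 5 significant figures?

25.587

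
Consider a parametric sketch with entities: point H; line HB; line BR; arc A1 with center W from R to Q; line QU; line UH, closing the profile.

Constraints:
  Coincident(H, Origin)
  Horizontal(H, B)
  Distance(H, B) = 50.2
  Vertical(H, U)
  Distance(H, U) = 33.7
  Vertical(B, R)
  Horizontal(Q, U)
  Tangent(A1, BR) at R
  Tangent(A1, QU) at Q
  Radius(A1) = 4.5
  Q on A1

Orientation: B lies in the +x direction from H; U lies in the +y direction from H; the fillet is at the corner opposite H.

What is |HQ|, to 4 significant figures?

56.78

The virtual corner opposite H is at (50.20, 33.70). Tangency of A1 to BR means the radius WR is perpendicular to BR and since A1 is tangent to QU there, WQ ⟂ QU, with radius 4.5, so the center W sits 4.5 in from both sides at W = (45.70, 29.20). That places the tangent points at R = (50.20, 29.20) on BR and Q = (45.70, 33.70) on QU. Then |HQ| = |Q − H| = 56.78.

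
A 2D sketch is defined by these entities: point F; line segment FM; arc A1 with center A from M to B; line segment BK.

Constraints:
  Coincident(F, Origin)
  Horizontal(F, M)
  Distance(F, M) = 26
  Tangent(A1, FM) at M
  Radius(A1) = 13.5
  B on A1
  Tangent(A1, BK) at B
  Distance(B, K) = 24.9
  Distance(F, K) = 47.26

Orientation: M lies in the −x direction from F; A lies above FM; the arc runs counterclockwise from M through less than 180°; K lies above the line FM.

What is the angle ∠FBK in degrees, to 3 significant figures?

165°

Checks: |AB| = 13.50 ✓; ∠(AB, BK) = 90.00° ✓; |BK| = 24.90 ✓; |FK| = 47.26 ✓.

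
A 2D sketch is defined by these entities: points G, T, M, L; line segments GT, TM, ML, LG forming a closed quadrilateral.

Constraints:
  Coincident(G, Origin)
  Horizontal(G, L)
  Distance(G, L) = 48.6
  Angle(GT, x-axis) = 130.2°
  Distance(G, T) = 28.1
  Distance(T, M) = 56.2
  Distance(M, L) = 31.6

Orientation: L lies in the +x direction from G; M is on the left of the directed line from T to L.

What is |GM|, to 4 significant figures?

47.74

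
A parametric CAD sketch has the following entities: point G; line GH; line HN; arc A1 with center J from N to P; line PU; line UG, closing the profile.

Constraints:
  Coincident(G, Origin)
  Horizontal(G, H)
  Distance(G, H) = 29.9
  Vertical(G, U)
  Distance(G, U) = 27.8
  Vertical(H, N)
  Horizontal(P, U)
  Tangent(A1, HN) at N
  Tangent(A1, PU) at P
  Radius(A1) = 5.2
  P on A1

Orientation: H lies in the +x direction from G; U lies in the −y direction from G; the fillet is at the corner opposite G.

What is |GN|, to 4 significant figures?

37.48

The virtual corner opposite G is at (29.90, -27.80). A1 meets HN tangentially, so JN is at right angles to HN and tangency of A1 to PU means the radius JP is perpendicular to PU, with radius 5.2, so the center J sits 5.2 in from both sides at J = (24.70, -22.60). That places the tangent points at N = (29.90, -22.60) on HN and P = (24.70, -27.80) on PU. Then |GN| = |N − G| = 37.48.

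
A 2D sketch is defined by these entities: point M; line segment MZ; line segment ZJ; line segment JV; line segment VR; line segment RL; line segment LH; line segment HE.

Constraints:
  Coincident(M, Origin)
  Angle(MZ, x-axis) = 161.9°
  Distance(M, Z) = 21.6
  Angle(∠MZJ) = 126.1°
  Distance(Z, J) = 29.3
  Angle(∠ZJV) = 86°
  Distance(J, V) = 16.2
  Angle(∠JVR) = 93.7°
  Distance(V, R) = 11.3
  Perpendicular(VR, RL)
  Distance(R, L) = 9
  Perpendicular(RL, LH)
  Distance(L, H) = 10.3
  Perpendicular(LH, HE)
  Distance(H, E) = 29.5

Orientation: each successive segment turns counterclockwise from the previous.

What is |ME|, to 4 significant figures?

44.18

M is at the origin; MZ runs at 161.9° with length 21.6, so Z = (-20.53, 6.711). ∠MZJ = 126.1° gives ZJ at -144.2° from the x-axis; with |ZJ| = 29.3, J = (-44.30, -10.43). ∠ZJV = 86.0° gives JV at -50.20° from the x-axis; with |JV| = 16.2, V = (-33.93, -22.87). ∠JVR = 93.7° gives VR at 36.10° from the x-axis; with |VR| = 11.3, R = (-24.80, -16.22). VR ⟂ RL, so RL runs at 126.1°; with |RL| = 9.0, L = (-30.10, -8.945). RL is perpendicular to LH, so LH runs at -143.9°; with |LH| = 10.3, H = (-38.42, -15.01). The perpendicularity gives HE at right angles to LH, so HE runs at -53.90°; with |HE| = 29.5, E = (-21.04, -38.85). Then |ME| = |E − M| = 44.18.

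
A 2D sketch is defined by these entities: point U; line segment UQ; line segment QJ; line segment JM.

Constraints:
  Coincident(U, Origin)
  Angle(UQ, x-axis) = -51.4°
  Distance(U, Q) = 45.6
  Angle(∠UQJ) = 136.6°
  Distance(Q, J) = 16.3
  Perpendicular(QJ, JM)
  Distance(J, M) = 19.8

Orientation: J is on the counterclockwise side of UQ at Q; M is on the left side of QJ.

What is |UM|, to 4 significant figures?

50.76

U is at the origin; UQ runs at -51.4° with length 45.6, so Q = 45.6·(cos -51.4°, sin -51.4°) = (28.45, -35.64). ∠UQJ = 136.6°, so QJ runs at -51.4° + (180° − 136.6°) = -8.000° from the x-axis; with |QJ| = 16.3, J = Q + 16.3·(cos -8.000°, sin -8.000°) = (44.59, -37.91). QJ is perpendicular to JM; with |JM| = 19.8 on the left of QJ, M = J + 19.8·(0.1392, 0.9903) = (47.35, -18.30). Then |UM| = |M − U| = 50.76.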